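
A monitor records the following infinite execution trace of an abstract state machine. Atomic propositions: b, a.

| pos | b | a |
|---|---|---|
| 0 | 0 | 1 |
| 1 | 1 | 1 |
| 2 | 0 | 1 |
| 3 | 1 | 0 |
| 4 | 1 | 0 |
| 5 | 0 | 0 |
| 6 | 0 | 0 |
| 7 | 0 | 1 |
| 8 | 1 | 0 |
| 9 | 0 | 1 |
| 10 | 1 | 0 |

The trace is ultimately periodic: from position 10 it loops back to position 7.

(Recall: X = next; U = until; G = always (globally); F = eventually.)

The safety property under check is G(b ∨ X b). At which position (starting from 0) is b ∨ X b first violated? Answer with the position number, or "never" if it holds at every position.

Check b ∨ X b at each position in order: 0 ✓, 1 ✓, 2 ✓, 3 ✓, 4 ✓.
At position 5 the labels are {} and the next position 6 has {}, so b ∨ X b is false there. This is the first violation.

5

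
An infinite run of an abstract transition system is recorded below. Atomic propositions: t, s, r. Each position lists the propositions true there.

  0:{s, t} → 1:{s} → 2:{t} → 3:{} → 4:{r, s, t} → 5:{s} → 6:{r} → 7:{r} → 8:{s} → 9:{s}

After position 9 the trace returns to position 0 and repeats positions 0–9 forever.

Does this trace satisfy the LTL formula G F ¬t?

F ¬t holds at every position 0..9, and those are all positions ever visited, so G F ¬t holds.

Satisfied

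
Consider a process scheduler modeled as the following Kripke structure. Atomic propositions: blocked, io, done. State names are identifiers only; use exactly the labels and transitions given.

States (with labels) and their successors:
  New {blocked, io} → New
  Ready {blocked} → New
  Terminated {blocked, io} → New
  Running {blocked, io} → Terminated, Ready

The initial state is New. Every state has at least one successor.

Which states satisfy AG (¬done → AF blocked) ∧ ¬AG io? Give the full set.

States satisfying ¬done → AF blocked: {New, Ready, Terminated, Running}.
States satisfying AG (¬done → AF blocked): {New, Ready, Terminated, Running}.
States satisfying io: {New, Terminated, Running}.
States satisfying AG io: {New, Terminated}.
States satisfying ¬AG io: {Ready, Running}.
States satisfying AG (¬done → AF blocked) ∧ ¬AG io: {Ready, Running}.

{Ready, Running}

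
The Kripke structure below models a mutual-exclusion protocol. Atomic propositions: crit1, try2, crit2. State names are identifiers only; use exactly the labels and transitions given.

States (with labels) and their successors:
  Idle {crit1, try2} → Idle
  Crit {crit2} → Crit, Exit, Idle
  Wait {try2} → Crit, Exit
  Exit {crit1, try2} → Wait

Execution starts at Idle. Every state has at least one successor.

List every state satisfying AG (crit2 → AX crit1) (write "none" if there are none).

{Idle}

States satisfying crit2 → AX crit1: {Idle, Wait, Exit}.
States satisfying AG (crit2 → AX crit1): {Idle}.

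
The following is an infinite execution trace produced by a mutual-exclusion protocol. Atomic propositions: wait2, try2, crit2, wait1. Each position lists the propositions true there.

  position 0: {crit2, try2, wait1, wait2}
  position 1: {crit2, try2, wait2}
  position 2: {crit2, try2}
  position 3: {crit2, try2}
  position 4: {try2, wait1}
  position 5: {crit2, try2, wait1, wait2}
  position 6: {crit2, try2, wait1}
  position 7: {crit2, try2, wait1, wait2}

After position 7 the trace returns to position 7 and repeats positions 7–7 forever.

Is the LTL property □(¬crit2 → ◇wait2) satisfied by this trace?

Holds

¬crit2 → ◇wait2 holds at every position 0..7, and those are all positions ever visited, so □(¬crit2 → ◇wait2) holds.
Positions where ¬crit2 holds: 4.
Check ◇wait2 at each: 4→ok.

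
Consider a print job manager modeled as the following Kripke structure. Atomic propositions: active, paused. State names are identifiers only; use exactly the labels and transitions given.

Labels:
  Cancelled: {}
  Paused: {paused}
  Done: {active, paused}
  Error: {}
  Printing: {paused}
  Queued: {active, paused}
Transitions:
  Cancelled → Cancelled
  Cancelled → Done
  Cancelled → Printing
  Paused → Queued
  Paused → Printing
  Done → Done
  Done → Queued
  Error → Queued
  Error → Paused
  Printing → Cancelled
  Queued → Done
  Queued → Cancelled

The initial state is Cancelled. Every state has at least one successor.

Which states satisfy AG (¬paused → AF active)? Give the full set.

none

States satisfying ¬paused → AF active: {Paused, Done, Printing, Queued}.
States satisfying AG (¬paused → AF active): ∅.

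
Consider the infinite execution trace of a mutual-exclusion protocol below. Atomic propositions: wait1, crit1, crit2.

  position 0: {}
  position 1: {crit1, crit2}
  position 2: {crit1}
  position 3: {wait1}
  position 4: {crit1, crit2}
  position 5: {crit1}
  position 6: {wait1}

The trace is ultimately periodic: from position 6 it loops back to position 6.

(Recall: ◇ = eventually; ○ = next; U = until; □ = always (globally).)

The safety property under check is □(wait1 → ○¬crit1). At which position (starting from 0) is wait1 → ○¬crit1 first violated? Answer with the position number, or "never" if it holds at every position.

3

Check wait1 → ○¬crit1 at each position in order: 0 ✓, 1 ✓, 2 ✓.
At position 3 the labels are {wait1} and the next position 4 has {crit1, crit2}, so wait1 → ○¬crit1 is false there. This is the first violation.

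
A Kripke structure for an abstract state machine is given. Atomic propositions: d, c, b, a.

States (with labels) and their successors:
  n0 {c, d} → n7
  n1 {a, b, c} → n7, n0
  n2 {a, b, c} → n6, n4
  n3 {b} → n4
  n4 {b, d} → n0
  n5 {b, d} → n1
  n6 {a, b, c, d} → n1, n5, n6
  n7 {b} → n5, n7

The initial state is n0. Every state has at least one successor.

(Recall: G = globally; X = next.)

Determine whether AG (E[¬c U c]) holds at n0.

Satisfied

States satisfying E[¬c U c]: {n0, n1, n2, n3, n4, n5, n6, n7}.
States satisfying AG (E[¬c U c]): {n0, n1, n2, n3, n4, n5, n6, n7}.
Every state reachable from n0 satisfies E[¬c U c].
n0 ∈ Sat(AG (E[¬c U c])).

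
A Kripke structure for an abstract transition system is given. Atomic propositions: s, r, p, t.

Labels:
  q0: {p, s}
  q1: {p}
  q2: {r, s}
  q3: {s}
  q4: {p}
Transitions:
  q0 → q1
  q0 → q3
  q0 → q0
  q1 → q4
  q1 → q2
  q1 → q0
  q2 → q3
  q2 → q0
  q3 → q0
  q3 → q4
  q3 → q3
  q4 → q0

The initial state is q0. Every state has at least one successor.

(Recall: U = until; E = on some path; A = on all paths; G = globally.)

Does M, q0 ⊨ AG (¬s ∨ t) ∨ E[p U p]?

Yes

States satisfying ¬s ∨ t: {q1, q4}.
States satisfying AG (¬s ∨ t): ∅.
States satisfying p: {q0, q1, q4}.
States satisfying E[p U p]: {q0, q1, q4}.
States satisfying AG (¬s ∨ t) ∨ E[p U p]: {q0, q1, q4}.
q0 ∈ Sat(AG (¬s ∨ t) ∨ E[p U p]).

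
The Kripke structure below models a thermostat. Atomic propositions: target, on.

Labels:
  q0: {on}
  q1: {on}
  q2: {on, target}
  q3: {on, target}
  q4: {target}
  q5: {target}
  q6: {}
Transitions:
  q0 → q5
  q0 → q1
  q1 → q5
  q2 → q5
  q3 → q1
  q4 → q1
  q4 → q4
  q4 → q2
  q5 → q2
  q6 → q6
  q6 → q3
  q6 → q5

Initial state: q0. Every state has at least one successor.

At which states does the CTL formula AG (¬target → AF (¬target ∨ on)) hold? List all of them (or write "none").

States satisfying ¬target → AF (¬target ∨ on): {q0, q1, q2, q3, q4, q5, q6}.
States satisfying AG (¬target → AF (¬target ∨ on)): {q0, q1, q2, q3, q4, q5, q6}.

{q0, q1, q2, q3, q4, q5, q6}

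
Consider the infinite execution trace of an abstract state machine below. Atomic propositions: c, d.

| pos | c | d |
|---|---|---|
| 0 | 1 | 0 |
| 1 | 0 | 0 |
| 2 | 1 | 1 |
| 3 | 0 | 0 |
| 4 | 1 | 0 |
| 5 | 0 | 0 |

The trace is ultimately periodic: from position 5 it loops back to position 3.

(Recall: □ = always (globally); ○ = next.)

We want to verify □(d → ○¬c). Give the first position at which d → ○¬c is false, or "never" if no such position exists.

d → ○¬c holds at every position 0..5, and those are all the positions the trace ever visits, so the invariant □(d → ○¬c) is never violated.

never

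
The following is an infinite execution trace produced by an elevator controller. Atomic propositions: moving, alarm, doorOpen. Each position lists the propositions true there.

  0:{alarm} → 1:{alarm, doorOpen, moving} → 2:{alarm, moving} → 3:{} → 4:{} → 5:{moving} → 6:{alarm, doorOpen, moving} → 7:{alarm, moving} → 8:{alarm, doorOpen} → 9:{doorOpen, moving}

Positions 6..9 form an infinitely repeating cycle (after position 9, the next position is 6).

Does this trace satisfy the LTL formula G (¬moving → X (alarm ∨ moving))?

Does not hold

¬moving → X (alarm ∨ moving) must hold at every position from 0 onward. It fails at position 3, so G (¬moving → X (alarm ∨ moving)) is false.
Positions where ¬moving holds: 0, 3, 4, 8.
Check X (alarm ∨ moving) at each: 0→ok, 3→fails, 4→ok, 8→ok.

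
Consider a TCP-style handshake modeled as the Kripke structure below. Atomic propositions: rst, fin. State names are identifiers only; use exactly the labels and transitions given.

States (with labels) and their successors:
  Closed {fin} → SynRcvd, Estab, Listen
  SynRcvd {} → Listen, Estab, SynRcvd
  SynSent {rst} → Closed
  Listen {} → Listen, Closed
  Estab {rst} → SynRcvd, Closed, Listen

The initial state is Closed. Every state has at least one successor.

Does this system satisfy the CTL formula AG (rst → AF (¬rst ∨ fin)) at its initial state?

States satisfying rst → AF (¬rst ∨ fin): {Closed, SynRcvd, SynSent, Listen, Estab}.
States satisfying AG (rst → AF (¬rst ∨ fin)): {Closed, SynRcvd, SynSent, Listen, Estab}.
Every state reachable from Closed satisfies rst → AF (¬rst ∨ fin).
Closed ∈ Sat(AG (rst → AF (¬rst ∨ fin))).

Satisfied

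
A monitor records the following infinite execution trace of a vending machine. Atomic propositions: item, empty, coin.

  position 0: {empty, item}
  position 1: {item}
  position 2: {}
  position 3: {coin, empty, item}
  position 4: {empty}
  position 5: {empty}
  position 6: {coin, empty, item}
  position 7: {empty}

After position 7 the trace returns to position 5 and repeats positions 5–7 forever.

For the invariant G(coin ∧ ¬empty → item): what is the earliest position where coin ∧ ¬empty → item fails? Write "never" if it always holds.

coin ∧ ¬empty → item holds at every position 0..7, and those are all the positions the trace ever visits, so the invariant G(coin ∧ ¬empty → item) is never violated.

never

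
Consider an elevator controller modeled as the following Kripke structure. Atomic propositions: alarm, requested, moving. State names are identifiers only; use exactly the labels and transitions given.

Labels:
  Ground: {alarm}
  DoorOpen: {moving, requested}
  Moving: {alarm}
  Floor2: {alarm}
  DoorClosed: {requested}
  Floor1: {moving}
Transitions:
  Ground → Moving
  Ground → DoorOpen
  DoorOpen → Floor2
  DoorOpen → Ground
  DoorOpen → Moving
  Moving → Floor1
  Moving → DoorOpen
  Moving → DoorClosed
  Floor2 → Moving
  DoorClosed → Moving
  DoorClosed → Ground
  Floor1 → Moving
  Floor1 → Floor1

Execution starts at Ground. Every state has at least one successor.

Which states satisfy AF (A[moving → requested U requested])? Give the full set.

States satisfying A[moving → requested U requested]: {DoorOpen, DoorClosed}.
States satisfying AF (A[moving → requested U requested]): {DoorOpen, DoorClosed}.

{DoorOpen, DoorClosed}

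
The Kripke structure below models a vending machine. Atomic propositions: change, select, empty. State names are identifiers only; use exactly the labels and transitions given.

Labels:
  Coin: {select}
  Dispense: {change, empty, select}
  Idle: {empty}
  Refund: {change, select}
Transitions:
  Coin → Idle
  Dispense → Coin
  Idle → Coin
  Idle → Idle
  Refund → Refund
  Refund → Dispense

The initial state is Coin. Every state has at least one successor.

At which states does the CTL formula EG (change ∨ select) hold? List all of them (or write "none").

{Refund}

States satisfying change ∨ select: {Coin, Dispense, Refund}.
States satisfying EG (change ∨ select): {Refund}.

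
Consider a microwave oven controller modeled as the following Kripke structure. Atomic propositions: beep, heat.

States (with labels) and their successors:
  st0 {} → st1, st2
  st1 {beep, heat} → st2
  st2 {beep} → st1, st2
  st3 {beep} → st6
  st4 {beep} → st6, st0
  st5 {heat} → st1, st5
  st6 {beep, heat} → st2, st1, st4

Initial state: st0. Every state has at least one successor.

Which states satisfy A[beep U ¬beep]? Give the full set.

{st0, st5}

States satisfying beep: {st1, st2, st3, st4, st6}.
States satisfying ¬beep: {st0, st5}.
States satisfying A[beep U ¬beep]: {st0, st5}.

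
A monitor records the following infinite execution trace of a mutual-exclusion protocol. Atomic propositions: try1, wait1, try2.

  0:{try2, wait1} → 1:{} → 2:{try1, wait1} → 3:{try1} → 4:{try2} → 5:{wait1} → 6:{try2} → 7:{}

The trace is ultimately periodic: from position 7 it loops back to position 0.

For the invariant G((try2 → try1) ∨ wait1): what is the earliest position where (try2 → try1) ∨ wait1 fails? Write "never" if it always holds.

Check (try2 → try1) ∨ wait1 at each position in order: 0 ✓, 1 ✓, 2 ✓, 3 ✓.
At position 4 the labels are {try2}, so (try2 → try1) ∨ wait1 is false there. This is the first violation.

4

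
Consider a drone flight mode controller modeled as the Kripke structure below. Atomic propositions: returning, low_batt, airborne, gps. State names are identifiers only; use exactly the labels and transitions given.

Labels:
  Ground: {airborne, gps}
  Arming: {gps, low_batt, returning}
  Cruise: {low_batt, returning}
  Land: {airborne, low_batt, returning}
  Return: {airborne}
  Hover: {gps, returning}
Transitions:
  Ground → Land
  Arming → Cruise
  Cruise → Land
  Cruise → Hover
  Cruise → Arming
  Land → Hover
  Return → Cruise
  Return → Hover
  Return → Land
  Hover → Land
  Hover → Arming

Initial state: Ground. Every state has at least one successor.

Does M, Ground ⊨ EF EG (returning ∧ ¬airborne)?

Holds

States satisfying EG (returning ∧ ¬airborne): {Arming, Cruise, Hover}.
States satisfying EF EG (returning ∧ ¬airborne): {Ground, Arming, Cruise, Land, Return, Hover}.
Some path from Ground reaches a state where EG (returning ∧ ¬airborne) holds.
Ground ∈ Sat(EF EG (returning ∧ ¬airborne)).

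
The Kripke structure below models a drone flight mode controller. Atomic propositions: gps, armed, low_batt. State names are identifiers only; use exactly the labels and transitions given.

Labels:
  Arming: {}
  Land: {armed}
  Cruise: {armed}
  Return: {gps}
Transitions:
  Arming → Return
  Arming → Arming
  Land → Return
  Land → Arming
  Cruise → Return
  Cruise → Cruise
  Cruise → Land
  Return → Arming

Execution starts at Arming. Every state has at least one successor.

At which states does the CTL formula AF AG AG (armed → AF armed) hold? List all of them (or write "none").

{Arming, Land, Cruise, Return}

States satisfying AG AG (armed → AF armed): {Arming, Land, Cruise, Return}.
States satisfying AF AG AG (armed → AF armed): {Arming, Land, Cruise, Return}.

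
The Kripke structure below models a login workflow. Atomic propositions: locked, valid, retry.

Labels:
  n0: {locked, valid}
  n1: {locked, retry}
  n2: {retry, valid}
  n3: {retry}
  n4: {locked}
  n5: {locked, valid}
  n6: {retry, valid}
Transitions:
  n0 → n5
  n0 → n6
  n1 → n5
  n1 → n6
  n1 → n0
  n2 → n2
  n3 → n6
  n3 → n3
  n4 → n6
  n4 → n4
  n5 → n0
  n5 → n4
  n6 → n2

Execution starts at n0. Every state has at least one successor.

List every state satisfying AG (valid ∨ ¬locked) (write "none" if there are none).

{n2, n3, n6}

States satisfying valid ∨ ¬locked: {n0, n2, n3, n5, n6}.
States satisfying AG (valid ∨ ¬locked): {n2, n3, n6}.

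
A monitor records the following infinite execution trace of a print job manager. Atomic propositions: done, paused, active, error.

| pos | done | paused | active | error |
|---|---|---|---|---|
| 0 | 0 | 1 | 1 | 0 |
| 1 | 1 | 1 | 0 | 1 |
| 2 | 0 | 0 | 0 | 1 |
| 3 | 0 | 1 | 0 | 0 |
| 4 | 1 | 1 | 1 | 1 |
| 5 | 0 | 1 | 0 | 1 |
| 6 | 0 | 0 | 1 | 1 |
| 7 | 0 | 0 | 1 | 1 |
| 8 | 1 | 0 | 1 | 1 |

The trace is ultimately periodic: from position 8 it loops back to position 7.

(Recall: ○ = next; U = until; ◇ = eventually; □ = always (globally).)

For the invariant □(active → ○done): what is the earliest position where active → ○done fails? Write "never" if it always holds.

Check active → ○done at each position in order: 0 ✓, 1 ✓, 2 ✓, 3 ✓.
At position 4 the labels are {active, done, error, paused} and the next position 5 has {error, paused}, so active → ○done is false there. This is the first violation.

4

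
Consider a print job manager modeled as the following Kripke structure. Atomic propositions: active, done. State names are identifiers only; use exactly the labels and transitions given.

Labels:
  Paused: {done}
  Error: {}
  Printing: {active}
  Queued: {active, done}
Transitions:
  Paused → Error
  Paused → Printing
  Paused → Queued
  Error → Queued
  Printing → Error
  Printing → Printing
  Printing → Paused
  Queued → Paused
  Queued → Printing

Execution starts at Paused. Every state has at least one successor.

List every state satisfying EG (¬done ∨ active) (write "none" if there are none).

{Error, Printing, Queued}

States satisfying ¬done ∨ active: {Error, Printing, Queued}.
States satisfying EG (¬done ∨ active): {Error, Printing, Queued}.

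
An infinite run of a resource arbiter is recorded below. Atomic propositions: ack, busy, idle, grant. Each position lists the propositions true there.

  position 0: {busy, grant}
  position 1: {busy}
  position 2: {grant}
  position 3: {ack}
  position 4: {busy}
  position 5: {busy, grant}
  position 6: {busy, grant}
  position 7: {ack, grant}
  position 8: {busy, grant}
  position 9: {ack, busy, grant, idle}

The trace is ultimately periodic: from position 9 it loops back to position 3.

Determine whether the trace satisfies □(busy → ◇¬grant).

Holds

busy → ◇¬grant holds at every position 0..9, and those are all positions ever visited, so □(busy → ◇¬grant) holds.
Positions where busy holds: 0, 1, 4, 5, 6, 8, 9.
Check ◇¬grant at each: 0→ok, 1→ok, 4→ok, 5→ok, 6→ok, 8→ok, 9→ok.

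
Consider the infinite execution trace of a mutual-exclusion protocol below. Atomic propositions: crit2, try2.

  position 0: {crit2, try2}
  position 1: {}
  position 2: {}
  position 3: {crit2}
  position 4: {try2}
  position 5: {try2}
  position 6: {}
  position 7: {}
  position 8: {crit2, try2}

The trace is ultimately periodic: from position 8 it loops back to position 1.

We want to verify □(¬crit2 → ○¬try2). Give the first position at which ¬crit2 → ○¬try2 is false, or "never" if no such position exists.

Check ¬crit2 → ○¬try2 at each position in order: 0 ✓, 1 ✓, 2 ✓, 3 ✓.
At position 4 the labels are {try2} and the next position 5 has {try2}, so ¬crit2 → ○¬try2 is false there. This is the first violation.

4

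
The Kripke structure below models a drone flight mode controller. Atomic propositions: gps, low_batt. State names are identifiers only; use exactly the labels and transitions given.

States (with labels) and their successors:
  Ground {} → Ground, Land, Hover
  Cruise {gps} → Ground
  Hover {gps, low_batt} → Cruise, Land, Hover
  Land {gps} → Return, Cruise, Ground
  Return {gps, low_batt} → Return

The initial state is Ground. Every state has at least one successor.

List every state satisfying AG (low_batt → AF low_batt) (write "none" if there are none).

States satisfying low_batt → AF low_batt: {Ground, Cruise, Hover, Land, Return}.
States satisfying AG (low_batt → AF low_batt): {Ground, Cruise, Hover, Land, Return}.

{Ground, Cruise, Hover, Land, Return}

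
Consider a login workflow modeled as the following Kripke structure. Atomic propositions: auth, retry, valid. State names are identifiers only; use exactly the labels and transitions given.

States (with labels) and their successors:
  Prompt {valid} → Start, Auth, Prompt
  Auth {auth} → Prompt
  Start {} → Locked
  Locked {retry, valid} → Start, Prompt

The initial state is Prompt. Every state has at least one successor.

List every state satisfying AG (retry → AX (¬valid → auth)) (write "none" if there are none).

none

States satisfying retry → AX (¬valid → auth): {Prompt, Auth, Start}.
States satisfying AG (retry → AX (¬valid → auth)): ∅.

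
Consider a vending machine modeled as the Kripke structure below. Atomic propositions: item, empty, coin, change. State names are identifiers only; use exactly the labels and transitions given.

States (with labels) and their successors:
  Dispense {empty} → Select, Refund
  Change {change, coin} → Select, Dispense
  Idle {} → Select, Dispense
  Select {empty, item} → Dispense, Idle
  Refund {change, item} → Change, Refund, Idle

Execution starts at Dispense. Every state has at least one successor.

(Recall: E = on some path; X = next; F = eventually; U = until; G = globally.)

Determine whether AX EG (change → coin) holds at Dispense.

No

States satisfying EG (change → coin): {Dispense, Change, Idle, Select}.
States satisfying AX EG (change → coin): {Change, Idle, Select}.
Dispense ∉ Sat(AX EG (change → coin)).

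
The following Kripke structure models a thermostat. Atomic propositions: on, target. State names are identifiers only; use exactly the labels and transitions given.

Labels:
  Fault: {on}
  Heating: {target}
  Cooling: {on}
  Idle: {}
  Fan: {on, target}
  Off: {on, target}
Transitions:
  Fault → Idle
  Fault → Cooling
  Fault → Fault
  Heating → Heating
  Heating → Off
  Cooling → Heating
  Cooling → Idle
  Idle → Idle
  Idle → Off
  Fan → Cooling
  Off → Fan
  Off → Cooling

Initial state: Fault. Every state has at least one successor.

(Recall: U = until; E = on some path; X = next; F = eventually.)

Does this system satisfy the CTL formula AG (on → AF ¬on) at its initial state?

States satisfying on → AF ¬on: {Heating, Cooling, Idle, Fan, Off}.
States satisfying AG (on → AF ¬on): {Heating, Cooling, Idle, Fan, Off}.
Fault is reachable from Fault and violates on → AF ¬on, so AG fails at Fault.
Fault ∉ Sat(AG (on → AF ¬on)).

No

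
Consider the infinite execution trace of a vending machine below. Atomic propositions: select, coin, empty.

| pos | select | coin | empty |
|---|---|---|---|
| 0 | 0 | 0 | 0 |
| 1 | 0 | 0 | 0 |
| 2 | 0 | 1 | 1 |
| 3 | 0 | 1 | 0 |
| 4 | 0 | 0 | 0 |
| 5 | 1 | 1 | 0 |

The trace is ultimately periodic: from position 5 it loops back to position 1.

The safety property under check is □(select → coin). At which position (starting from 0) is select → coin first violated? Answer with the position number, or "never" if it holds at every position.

never

select → coin holds at every position 0..5, and those are all the positions the trace ever visits, so the invariant □(select → coin) is never violated.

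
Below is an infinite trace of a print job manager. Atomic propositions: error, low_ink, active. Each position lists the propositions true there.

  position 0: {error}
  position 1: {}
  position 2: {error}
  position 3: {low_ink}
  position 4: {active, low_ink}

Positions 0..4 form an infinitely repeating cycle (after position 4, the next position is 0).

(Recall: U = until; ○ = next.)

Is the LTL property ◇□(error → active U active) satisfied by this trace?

□(error → active U active) is false at every position 0..4, so it never becomes true and ◇□(error → active U active) fails.

No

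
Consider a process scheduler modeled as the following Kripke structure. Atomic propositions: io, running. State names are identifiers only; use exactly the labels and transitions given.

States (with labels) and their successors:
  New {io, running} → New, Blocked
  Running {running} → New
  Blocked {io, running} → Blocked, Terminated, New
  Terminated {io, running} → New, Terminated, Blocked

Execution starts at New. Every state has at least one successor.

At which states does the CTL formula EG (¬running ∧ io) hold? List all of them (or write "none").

none

States satisfying ¬running ∧ io: ∅.
States satisfying EG (¬running ∧ io): ∅.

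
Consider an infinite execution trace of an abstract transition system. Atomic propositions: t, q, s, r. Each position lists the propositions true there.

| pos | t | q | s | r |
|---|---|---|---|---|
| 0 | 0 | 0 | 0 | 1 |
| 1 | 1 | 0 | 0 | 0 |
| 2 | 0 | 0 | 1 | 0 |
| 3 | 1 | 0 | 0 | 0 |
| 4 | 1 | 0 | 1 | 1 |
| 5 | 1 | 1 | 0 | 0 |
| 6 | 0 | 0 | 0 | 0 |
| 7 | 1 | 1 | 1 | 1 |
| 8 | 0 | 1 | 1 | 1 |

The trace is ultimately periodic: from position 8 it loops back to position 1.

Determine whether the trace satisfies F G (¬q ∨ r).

G (¬q ∨ r) is false at every position 0..8, so it never becomes true and F G (¬q ∨ r) fails.

Does not hold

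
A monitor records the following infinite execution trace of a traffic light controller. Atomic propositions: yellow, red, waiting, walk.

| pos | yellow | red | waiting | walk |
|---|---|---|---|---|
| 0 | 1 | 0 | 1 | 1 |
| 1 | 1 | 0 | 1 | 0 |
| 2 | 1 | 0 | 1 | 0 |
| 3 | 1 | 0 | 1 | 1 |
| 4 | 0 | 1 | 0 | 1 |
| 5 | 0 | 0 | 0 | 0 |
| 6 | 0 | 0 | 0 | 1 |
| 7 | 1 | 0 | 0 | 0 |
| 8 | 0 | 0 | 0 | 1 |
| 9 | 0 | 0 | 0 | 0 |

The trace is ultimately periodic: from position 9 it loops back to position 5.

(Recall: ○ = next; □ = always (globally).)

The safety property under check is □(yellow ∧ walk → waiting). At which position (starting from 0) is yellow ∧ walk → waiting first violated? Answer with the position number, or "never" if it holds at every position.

never

yellow ∧ walk → waiting holds at every position 0..9, and those are all the positions the trace ever visits, so the invariant □(yellow ∧ walk → waiting) is never violated.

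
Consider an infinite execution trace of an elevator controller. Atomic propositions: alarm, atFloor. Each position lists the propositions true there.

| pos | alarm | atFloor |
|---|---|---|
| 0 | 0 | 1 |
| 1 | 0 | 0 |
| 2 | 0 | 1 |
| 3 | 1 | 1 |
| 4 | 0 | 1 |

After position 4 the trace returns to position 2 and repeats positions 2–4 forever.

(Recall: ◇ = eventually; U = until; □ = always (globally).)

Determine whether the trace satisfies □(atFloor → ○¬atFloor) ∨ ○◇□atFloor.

atFloor → ○¬atFloor must hold at every position from 0 onward. It fails at position 2, so □(atFloor → ○¬atFloor) is false.
Positions where atFloor holds: 0, 2, 3, 4.
Check ○¬atFloor at each: 0→ok, 2→fails, 3→fails, 4→fails.
The position after 0 is 1; ◇□atFloor is true there.
At position 0: □(atFloor → ○¬atFloor) is false; ○◇□atFloor is true; so □(atFloor → ○¬atFloor) ∨ ○◇□atFloor is true.

Yes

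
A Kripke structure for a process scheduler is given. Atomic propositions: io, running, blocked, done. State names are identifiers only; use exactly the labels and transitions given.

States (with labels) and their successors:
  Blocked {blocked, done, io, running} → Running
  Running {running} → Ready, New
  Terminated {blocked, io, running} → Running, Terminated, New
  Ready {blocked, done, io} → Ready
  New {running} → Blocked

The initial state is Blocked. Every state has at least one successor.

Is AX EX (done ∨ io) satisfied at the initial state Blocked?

States satisfying EX (done ∨ io): {Running, Terminated, Ready, New}.
States satisfying AX EX (done ∨ io): {Blocked, Running, Terminated, Ready}.
Blocked ∈ Sat(AX EX (done ∨ io)).

Holds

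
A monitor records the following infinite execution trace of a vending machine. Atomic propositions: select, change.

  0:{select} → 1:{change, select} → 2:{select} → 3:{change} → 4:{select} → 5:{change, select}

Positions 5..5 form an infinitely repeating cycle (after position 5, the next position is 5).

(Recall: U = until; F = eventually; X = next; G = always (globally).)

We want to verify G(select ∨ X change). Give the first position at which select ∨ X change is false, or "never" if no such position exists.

Check select ∨ X change at each position in order: 0 ✓, 1 ✓, 2 ✓.
At position 3 the labels are {change} and the next position 4 has {select}, so select ∨ X change is false there. This is the first violation.

3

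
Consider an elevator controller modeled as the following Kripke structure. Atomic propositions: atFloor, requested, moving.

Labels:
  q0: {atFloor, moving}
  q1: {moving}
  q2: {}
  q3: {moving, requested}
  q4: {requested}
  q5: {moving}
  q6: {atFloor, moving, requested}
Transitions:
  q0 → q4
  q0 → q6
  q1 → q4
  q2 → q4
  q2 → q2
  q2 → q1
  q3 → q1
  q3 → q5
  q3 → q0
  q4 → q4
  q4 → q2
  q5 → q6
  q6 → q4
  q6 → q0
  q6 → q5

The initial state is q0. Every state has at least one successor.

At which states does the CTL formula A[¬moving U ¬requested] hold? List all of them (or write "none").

States satisfying ¬moving: {q2, q4}.
States satisfying ¬requested: {q0, q1, q2, q5}.
States satisfying A[¬moving U ¬requested]: {q0, q1, q2, q5}.

{q0, q1, q2, q5}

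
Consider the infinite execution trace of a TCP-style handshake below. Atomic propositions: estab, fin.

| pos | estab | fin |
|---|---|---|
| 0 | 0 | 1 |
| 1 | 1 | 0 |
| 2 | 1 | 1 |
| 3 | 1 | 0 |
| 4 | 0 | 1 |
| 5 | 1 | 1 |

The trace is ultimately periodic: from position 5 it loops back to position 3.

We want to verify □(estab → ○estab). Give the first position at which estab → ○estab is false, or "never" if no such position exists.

Check estab → ○estab at each position in order: 0 ✓, 1 ✓, 2 ✓.
At position 3 the labels are {estab} and the next position 4 has {fin}, so estab → ○estab is false there. This is the first violation.

3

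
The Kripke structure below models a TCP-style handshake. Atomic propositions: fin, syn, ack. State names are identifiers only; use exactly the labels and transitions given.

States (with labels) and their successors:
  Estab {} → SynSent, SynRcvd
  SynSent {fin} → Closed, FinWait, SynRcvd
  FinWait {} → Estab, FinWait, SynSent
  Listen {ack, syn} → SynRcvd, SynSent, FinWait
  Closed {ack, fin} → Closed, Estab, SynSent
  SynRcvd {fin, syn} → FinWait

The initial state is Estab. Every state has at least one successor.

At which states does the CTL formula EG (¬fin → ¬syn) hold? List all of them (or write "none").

{Estab, SynSent, FinWait, Closed, SynRcvd}

States satisfying ¬fin → ¬syn: {Estab, SynSent, FinWait, Closed, SynRcvd}.
States satisfying EG (¬fin → ¬syn): {Estab, SynSent, FinWait, Closed, SynRcvd}.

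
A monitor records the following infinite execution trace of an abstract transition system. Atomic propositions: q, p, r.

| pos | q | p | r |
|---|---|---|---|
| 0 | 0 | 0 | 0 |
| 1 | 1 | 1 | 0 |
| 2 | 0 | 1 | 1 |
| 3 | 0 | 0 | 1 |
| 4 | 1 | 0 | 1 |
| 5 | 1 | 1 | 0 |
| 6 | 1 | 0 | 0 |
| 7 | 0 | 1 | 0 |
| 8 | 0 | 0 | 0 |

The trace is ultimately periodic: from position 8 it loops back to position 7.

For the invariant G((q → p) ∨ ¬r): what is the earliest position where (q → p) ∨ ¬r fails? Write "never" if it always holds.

Check (q → p) ∨ ¬r at each position in order: 0 ✓, 1 ✓, 2 ✓, 3 ✓.
At position 4 the labels are {q, r}, so (q → p) ∨ ¬r is false there. This is the first violation.

4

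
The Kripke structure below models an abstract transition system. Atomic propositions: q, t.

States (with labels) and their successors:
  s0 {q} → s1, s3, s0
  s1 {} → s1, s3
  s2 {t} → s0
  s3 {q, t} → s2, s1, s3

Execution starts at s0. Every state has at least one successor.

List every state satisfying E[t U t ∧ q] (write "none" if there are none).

{s3}

States satisfying t: {s2, s3}.
States satisfying t ∧ q: {s3}.
States satisfying E[t U t ∧ q]: {s3}.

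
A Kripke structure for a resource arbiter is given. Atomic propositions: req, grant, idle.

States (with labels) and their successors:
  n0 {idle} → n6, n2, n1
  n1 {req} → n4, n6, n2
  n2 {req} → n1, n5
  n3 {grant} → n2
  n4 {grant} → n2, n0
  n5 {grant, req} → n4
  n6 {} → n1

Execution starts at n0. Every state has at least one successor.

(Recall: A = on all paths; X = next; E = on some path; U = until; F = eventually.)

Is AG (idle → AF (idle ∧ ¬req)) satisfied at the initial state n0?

States satisfying idle → AF (idle ∧ ¬req): {n0, n1, n2, n3, n4, n5, n6}.
States satisfying AG (idle → AF (idle ∧ ¬req)): {n0, n1, n2, n3, n4, n5, n6}.
Every state reachable from n0 satisfies idle → AF (idle ∧ ¬req).
n0 ∈ Sat(AG (idle → AF (idle ∧ ¬req))).

Satisfied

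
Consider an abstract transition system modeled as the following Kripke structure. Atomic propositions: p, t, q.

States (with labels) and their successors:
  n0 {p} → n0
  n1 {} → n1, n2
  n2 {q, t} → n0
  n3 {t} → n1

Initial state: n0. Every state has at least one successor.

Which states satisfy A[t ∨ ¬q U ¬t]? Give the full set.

{n0, n1, n2, n3}

States satisfying t ∨ ¬q: {n0, n1, n2, n3}.
States satisfying ¬t: {n0, n1}.
States satisfying A[t ∨ ¬q U ¬t]: {n0, n1, n2, n3}.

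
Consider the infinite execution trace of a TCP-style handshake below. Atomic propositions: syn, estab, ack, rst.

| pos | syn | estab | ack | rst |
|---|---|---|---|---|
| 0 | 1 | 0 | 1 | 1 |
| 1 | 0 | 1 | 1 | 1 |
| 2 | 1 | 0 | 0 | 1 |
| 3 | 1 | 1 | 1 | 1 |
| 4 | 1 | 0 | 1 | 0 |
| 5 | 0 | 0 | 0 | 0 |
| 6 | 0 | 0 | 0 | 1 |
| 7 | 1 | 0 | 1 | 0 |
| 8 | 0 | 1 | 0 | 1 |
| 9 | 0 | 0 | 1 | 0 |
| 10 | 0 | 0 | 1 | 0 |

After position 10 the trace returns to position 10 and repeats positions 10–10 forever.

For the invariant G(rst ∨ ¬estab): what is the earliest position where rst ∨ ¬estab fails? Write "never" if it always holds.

rst ∨ ¬estab holds at every position 0..10, and those are all the positions the trace ever visits, so the invariant G(rst ∨ ¬estab) is never violated.

never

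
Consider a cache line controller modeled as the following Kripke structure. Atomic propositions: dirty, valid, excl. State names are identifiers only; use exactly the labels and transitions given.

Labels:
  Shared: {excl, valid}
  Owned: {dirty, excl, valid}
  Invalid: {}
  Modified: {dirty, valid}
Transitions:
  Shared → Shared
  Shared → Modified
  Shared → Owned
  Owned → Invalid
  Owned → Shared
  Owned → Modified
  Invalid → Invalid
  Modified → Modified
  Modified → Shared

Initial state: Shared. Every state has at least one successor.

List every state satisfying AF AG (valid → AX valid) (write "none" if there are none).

States satisfying AG (valid → AX valid): {Invalid}.
States satisfying AF AG (valid → AX valid): {Invalid}.

{Invalid}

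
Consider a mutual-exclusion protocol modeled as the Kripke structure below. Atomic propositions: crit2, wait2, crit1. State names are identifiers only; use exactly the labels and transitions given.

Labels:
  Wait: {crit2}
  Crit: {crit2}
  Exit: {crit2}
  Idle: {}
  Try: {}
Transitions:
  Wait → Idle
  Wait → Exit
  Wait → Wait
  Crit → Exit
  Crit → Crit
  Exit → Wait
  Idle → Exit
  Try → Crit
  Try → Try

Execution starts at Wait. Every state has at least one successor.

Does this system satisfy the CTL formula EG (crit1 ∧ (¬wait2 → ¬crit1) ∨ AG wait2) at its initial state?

States satisfying crit1 ∧ (¬wait2 → ¬crit1) ∨ AG wait2: ∅.
States satisfying EG (crit1 ∧ (¬wait2 → ¬crit1) ∨ AG wait2): ∅.
No suitable path/successor from Wait witnesses the formula.
Wait ∉ Sat(EG (crit1 ∧ (¬wait2 → ¬crit1) ∨ AG wait2)).

No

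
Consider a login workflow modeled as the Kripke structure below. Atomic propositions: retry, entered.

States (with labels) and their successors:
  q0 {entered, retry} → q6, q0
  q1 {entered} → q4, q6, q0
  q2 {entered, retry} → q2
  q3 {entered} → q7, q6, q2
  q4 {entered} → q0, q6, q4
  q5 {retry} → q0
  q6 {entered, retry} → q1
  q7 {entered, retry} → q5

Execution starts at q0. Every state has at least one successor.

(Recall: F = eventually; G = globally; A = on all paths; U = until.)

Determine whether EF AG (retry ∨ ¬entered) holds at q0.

States satisfying AG (retry ∨ ¬entered): {q2}.
States satisfying EF AG (retry ∨ ¬entered): {q2, q3}.
No suitable path/successor from q0 witnesses the formula.
q0 ∉ Sat(EF AG (retry ∨ ¬entered)).

Violated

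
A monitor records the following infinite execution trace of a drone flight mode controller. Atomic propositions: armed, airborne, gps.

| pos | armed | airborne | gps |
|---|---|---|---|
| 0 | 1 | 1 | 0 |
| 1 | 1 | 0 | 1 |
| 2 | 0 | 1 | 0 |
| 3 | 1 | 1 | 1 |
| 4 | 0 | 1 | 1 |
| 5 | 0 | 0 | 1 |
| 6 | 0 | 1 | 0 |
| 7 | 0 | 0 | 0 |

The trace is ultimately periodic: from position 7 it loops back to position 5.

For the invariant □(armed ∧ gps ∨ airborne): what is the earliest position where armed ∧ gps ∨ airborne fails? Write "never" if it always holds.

5

Check armed ∧ gps ∨ airborne at each position in order: 0 ✓, 1 ✓, 2 ✓, 3 ✓, 4 ✓.
At position 5 the labels are {gps}, so armed ∧ gps ∨ airborne is false there. This is the first violation.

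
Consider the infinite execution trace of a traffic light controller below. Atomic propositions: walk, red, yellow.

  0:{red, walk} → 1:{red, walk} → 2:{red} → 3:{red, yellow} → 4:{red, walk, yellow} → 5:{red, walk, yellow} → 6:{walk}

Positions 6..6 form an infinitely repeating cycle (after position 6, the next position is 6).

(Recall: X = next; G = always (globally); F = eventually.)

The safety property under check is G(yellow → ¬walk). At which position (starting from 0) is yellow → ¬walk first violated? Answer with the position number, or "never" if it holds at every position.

4

Check yellow → ¬walk at each position in order: 0 ✓, 1 ✓, 2 ✓, 3 ✓.
At position 4 the labels are {red, walk, yellow}, so yellow → ¬walk is false there. This is the first violation.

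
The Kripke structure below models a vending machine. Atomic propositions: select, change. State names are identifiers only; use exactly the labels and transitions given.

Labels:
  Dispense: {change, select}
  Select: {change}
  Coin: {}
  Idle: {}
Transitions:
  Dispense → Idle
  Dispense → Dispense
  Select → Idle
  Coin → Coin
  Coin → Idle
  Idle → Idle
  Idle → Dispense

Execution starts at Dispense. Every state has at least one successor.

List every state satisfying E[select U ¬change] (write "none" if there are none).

States satisfying select: {Dispense}.
States satisfying ¬change: {Coin, Idle}.
States satisfying E[select U ¬change]: {Dispense, Coin, Idle}.

{Dispense, Coin, Idle}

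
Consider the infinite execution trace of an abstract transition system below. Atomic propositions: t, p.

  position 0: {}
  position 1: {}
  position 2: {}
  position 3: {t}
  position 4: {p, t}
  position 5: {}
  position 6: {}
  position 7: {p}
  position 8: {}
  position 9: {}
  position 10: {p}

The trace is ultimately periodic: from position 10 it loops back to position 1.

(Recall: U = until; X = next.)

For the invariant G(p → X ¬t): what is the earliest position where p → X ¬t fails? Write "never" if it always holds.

p → X ¬t holds at every position 0..10, and those are all the positions the trace ever visits, so the invariant G(p → X ¬t) is never violated.

never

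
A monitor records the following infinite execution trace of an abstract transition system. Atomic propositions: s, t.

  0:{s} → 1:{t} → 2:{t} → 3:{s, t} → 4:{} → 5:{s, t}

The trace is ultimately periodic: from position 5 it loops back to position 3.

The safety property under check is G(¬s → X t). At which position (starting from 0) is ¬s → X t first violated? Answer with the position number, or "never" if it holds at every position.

¬s → X t holds at every position 0..5, and those are all the positions the trace ever visits, so the invariant G(¬s → X t) is never violated.

never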